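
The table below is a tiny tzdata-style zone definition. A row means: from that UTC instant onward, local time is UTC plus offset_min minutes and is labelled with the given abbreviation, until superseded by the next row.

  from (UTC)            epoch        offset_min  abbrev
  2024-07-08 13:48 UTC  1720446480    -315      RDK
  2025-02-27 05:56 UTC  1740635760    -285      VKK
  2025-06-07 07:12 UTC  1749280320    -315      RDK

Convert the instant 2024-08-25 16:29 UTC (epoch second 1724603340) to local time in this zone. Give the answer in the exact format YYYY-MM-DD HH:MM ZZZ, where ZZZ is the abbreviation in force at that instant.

2024-08-25 11:14 RDK

Query: 2024-08-25 16:29 UTC
Rule 1/3 (RDK, -05:15): 2024-07-08 13:48 UTC ≤ query < 2025-02-27 05:56 UTC
16·60 + 29 - 315 = 674 min
674 = 0·1440 + 674; 674 = 11·60 + 14 → 11:14, same day
→ 2024-08-25 11:14 RDK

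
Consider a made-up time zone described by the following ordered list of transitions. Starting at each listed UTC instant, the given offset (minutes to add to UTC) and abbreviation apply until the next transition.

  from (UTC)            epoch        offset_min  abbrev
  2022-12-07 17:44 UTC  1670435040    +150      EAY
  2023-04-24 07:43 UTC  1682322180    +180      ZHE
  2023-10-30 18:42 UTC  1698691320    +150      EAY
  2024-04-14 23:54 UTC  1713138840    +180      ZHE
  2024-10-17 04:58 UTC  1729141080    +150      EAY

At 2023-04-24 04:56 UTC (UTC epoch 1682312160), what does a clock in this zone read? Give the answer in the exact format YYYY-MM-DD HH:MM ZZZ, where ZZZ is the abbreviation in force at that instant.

2023-04-24 07:26 EAY

Query: 2023-04-24 04:56 UTC
Rule 1/5 (EAY, +02:30): 2022-12-07 17:44 UTC ≤ query < 2023-04-24 07:43 UTC
4·60 + 56 + 150 = 446 min
446 = 0·1440 + 446; 446 = 7·60 + 26 → 07:26, same day
→ 2023-04-24 07:26 EAY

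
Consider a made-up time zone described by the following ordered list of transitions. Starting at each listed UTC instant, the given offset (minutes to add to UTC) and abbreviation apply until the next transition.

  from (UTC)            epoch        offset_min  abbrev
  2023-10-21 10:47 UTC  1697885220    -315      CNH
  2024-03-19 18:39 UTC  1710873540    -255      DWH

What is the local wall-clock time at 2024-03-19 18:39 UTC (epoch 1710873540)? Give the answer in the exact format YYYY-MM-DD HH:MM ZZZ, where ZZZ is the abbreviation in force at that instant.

2024-03-19 14:24 DWH

Query: 2024-03-19 18:39 UTC
Rule 2/2 (DWH, -04:15): 2024-03-19 18:39 UTC ≤ query < +∞
18·60 + 39 - 255 = 864 min
864 = 0·1440 + 864; 864 = 14·60 + 24 → 14:24, same day
→ 2024-03-19 14:24 DWH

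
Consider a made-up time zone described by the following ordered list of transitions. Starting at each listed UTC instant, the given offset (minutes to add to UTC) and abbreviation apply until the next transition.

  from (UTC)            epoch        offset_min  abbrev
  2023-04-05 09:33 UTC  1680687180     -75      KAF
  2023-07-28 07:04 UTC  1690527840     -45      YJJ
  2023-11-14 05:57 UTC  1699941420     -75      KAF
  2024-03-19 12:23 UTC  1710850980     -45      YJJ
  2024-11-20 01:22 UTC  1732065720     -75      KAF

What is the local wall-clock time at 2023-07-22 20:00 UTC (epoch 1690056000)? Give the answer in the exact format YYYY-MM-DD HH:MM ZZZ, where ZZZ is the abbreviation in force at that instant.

2023-07-22 18:45 KAF

Query: 2023-07-22 20:00 UTC
Rule 1/5 (KAF, -01:15): 2023-04-05 09:33 UTC ≤ query < 2023-07-28 07:04 UTC
20·60 + 0 - 75 = 1125 min
1125 = 0·1440 + 1125; 1125 = 18·60 + 45 → 18:45, same day
→ 2023-07-22 18:45 KAF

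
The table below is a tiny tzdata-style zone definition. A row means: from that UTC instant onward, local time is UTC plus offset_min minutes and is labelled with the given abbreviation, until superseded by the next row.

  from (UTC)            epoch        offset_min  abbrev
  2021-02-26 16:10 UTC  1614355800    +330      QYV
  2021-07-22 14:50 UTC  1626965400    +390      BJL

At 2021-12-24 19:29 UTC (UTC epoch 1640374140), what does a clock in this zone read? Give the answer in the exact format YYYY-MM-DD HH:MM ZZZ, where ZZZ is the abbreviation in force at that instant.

2021-12-25 01:59 BJL

Query: 2021-12-24 19:29 UTC
Rule 2/2 (BJL, +06:30): 2021-07-22 14:50 UTC ≤ query < +∞
19·60 + 29 + 390 = 1559 min
1559 = 1·1440 + 119; 119 = 1·60 + 59 → 01:59, 2021-12-24 + 1 day = 2021-12-25
→ 2021-12-25 01:59 BJL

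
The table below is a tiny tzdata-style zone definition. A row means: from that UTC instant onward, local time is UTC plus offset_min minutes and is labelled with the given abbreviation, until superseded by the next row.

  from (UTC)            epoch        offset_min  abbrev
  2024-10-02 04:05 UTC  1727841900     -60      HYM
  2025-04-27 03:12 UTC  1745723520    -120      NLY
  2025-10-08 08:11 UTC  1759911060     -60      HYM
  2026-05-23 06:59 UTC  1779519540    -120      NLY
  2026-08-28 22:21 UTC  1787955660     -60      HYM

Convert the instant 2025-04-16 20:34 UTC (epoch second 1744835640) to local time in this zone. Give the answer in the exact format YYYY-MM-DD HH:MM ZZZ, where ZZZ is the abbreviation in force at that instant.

Query: 2025-04-16 20:34 UTC
Rule 1/5 (HYM, -01:00): 2024-10-02 04:05 UTC ≤ query < 2025-04-27 03:12 UTC
20·60 + 34 - 60 = 1174 min
1174 = 0·1440 + 1174; 1174 = 19·60 + 34 → 19:34, same day
→ 2025-04-16 19:34 HYM

2025-04-16 19:34 HYM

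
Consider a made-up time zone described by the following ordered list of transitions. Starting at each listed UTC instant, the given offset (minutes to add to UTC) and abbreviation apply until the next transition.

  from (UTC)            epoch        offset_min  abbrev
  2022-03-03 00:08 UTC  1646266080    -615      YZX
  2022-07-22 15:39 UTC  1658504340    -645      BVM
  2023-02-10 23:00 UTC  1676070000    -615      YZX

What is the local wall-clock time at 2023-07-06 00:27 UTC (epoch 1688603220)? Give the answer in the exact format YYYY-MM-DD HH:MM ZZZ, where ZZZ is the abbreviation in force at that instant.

Query: 2023-07-06 00:27 UTC
Rule 3/3 (YZX, -10:15): 2023-02-10 23:00 UTC ≤ query < +∞
0·60 + 27 - 615 = -588 min
-588 = -1·1440 + 852; 852 = 14·60 + 12 → 14:12, 2023-07-06 - 1 day = 2023-07-05
→ 2023-07-05 14:12 YZX

2023-07-05 14:12 YZX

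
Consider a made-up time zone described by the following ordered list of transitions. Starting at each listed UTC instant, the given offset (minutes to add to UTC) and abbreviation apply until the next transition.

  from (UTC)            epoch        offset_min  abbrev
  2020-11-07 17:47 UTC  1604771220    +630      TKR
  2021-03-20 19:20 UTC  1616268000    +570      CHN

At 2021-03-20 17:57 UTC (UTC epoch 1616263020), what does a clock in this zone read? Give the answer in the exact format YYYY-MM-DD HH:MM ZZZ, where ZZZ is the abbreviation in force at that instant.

2021-03-21 04:27 TKR

Query: 2021-03-20 17:57 UTC
Rule 1/2 (TKR, +10:30): 2020-11-07 17:47 UTC ≤ query < 2021-03-20 19:20 UTC
17·60 + 57 + 630 = 1707 min
1707 = 1·1440 + 267; 267 = 4·60 + 27 → 04:27, 2021-03-20 + 1 day = 2021-03-21
→ 2021-03-21 04:27 TKR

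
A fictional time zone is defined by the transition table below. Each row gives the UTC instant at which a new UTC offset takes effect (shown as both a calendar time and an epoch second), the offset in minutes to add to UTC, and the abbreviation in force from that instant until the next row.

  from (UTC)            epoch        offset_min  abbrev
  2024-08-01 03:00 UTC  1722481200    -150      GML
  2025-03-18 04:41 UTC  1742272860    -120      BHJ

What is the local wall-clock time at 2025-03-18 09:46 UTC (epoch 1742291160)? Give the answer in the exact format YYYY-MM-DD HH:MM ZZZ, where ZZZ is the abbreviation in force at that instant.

Query: 2025-03-18 09:46 UTC
Rule 2/2 (BHJ, -02:00): 2025-03-18 04:41 UTC ≤ query < +∞
9·60 + 46 - 120 = 466 min
466 = 0·1440 + 466; 466 = 7·60 + 46 → 07:46, same day
→ 2025-03-18 07:46 BHJ

2025-03-18 07:46 BHJ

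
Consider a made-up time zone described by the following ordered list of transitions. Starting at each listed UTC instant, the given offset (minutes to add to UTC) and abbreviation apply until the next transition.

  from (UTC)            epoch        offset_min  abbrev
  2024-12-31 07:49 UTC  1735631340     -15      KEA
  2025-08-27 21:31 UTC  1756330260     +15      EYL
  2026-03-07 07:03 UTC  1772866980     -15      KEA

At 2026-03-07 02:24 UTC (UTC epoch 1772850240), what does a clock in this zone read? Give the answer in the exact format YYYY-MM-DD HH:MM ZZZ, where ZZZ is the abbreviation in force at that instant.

Query: 2026-03-07 02:24 UTC
Rule 2/3 (EYL, +00:15): 2025-08-27 21:31 UTC ≤ query < 2026-03-07 07:03 UTC
2·60 + 24 + 15 = 159 min
159 = 0·1440 + 159; 159 = 2·60 + 39 → 02:39, same day
→ 2026-03-07 02:39 EYL

2026-03-07 02:39 EYL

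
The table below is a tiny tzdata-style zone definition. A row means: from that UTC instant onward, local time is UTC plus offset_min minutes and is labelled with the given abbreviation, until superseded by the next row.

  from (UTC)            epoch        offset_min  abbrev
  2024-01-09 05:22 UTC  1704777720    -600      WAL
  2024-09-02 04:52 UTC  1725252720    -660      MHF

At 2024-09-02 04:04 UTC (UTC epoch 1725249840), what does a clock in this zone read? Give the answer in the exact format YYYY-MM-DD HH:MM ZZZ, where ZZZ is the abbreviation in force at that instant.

2024-09-01 18:04 WAL

Query: 2024-09-02 04:04 UTC
Rule 1/2 (WAL, -10:00): 2024-01-09 05:22 UTC ≤ query < 2024-09-02 04:52 UTC
4·60 + 4 - 600 = -356 min
-356 = -1·1440 + 1084; 1084 = 18·60 + 4 → 18:04, 2024-09-02 - 1 day = 2024-09-01
→ 2024-09-01 18:04 WAL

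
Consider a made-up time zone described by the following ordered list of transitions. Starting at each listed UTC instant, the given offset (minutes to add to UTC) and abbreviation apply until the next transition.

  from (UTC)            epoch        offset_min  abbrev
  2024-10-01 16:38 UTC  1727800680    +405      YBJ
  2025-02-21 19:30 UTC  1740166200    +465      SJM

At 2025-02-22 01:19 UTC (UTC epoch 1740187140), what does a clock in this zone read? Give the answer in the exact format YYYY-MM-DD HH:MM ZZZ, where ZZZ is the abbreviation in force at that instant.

2025-02-22 09:04 SJM

Query: 2025-02-22 01:19 UTC
Rule 2/2 (SJM, +07:45): 2025-02-21 19:30 UTC ≤ query < +∞
1·60 + 19 + 465 = 544 min
544 = 0·1440 + 544; 544 = 9·60 + 4 → 09:04, same day
→ 2025-02-22 09:04 SJM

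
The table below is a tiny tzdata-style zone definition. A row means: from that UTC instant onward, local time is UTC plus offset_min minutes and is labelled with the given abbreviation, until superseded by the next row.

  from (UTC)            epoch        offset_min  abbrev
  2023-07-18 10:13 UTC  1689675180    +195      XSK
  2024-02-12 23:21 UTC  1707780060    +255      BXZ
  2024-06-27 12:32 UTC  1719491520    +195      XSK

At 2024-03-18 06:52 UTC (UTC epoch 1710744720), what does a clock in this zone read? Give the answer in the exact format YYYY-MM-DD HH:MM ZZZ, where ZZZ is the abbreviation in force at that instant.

Query: 2024-03-18 06:52 UTC
Rule 2/3 (BXZ, +04:15): 2024-02-12 23:21 UTC ≤ query < 2024-06-27 12:32 UTC
6·60 + 52 + 255 = 667 min
667 = 0·1440 + 667; 667 = 11·60 + 7 → 11:07, same day
→ 2024-03-18 11:07 BXZ

2024-03-18 11:07 BXZ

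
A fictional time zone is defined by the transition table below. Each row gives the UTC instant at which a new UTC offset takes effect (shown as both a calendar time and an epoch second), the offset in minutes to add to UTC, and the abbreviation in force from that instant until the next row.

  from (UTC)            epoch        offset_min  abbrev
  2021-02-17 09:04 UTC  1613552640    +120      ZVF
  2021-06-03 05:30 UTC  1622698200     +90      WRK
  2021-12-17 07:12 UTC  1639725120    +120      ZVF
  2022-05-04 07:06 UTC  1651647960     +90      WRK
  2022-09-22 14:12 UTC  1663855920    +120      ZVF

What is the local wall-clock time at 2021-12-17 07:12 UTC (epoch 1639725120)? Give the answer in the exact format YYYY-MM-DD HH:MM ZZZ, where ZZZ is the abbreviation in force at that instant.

2021-12-17 09:12 ZVF

Query: 2021-12-17 07:12 UTC
Rule 3/5 (ZVF, +02:00): 2021-12-17 07:12 UTC ≤ query < 2022-05-04 07:06 UTC
7·60 + 12 + 120 = 552 min
552 = 0·1440 + 552; 552 = 9·60 + 12 → 09:12, same day
→ 2021-12-17 09:12 ZVF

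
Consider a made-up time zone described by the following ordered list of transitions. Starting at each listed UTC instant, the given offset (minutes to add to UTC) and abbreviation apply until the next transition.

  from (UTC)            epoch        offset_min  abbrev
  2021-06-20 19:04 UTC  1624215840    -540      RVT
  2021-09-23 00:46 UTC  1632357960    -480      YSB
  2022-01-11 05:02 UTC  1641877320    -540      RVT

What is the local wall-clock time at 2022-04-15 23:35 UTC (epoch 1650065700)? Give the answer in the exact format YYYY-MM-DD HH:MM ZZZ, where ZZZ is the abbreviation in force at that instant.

2022-04-15 14:35 RVT

Query: 2022-04-15 23:35 UTC
Rule 3/3 (RVT, -09:00): 2022-01-11 05:02 UTC ≤ query < +∞
23·60 + 35 - 540 = 875 min
875 = 0·1440 + 875; 875 = 14·60 + 35 → 14:35, same day
→ 2022-04-15 14:35 RVT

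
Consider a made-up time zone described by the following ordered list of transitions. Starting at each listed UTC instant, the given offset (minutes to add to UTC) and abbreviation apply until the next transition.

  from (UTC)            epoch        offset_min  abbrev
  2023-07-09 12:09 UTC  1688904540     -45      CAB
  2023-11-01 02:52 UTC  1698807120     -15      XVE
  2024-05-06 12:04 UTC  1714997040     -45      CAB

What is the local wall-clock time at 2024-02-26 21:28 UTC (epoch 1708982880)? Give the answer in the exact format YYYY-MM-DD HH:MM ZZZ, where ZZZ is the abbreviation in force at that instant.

Query: 2024-02-26 21:28 UTC
Rule 2/3 (XVE, -00:15): 2023-11-01 02:52 UTC ≤ query < 2024-05-06 12:04 UTC
21·60 + 28 - 15 = 1273 min
1273 = 0·1440 + 1273; 1273 = 21·60 + 13 → 21:13, same day
→ 2024-02-26 21:13 XVE

2024-02-26 21:13 XVE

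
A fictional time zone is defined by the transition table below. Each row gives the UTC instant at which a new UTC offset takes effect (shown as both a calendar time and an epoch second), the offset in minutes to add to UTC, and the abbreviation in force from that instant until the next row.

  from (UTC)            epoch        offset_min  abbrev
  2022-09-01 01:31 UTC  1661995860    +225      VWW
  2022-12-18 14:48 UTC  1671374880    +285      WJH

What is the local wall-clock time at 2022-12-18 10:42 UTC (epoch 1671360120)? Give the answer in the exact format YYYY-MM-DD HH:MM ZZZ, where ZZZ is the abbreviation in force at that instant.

Query: 2022-12-18 10:42 UTC
Rule 1/2 (VWW, +03:45): 2022-09-01 01:31 UTC ≤ query < 2022-12-18 14:48 UTC
10·60 + 42 + 225 = 867 min
867 = 0·1440 + 867; 867 = 14·60 + 27 → 14:27, same day
→ 2022-12-18 14:27 VWW

2022-12-18 14:27 VWW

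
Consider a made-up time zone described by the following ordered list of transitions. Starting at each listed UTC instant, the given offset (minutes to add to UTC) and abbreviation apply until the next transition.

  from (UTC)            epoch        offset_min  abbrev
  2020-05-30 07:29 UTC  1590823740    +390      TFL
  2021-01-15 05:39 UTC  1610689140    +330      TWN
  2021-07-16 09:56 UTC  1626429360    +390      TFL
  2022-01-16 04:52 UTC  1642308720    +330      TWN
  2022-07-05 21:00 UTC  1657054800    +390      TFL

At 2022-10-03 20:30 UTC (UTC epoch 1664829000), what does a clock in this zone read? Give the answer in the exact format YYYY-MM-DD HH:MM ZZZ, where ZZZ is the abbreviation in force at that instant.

2022-10-04 03:00 TFL

Query: 2022-10-03 20:30 UTC
Rule 5/5 (TFL, +06:30): 2022-07-05 21:00 UTC ≤ query < +∞
20·60 + 30 + 390 = 1620 min
1620 = 1·1440 + 180; 180 = 3·60 + 0 → 03:00, 2022-10-03 + 1 day = 2022-10-04
→ 2022-10-04 03:00 TFL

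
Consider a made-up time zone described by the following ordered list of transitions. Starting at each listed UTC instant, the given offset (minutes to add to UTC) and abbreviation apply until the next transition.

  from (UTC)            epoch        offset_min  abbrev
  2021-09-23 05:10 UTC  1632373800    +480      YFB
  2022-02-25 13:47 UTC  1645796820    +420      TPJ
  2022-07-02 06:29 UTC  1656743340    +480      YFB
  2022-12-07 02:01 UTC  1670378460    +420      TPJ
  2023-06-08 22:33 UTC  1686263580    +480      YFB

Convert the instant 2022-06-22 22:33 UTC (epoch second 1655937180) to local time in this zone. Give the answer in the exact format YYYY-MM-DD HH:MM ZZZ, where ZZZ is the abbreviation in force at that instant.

2022-06-23 05:33 TPJ

Query: 2022-06-22 22:33 UTC
Rule 2/5 (TPJ, +07:00): 2022-02-25 13:47 UTC ≤ query < 2022-07-02 06:29 UTC
22·60 + 33 + 420 = 1773 min
1773 = 1·1440 + 333; 333 = 5·60 + 33 → 05:33, 2022-06-22 + 1 day = 2022-06-23
→ 2022-06-23 05:33 TPJ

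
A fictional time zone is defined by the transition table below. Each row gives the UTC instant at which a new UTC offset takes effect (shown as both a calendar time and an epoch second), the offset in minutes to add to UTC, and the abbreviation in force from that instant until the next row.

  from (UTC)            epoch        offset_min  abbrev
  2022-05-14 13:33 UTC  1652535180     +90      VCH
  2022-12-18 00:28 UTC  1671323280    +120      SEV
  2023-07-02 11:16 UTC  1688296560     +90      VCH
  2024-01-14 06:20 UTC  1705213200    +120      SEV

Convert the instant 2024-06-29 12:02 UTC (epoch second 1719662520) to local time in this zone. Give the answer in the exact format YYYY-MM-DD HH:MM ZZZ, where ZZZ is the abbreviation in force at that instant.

Query: 2024-06-29 12:02 UTC
Rule 4/4 (SEV, +02:00): 2024-01-14 06:20 UTC ≤ query < +∞
12·60 + 2 + 120 = 842 min
842 = 0·1440 + 842; 842 = 14·60 + 2 → 14:02, same day
→ 2024-06-29 14:02 SEV

2024-06-29 14:02 SEV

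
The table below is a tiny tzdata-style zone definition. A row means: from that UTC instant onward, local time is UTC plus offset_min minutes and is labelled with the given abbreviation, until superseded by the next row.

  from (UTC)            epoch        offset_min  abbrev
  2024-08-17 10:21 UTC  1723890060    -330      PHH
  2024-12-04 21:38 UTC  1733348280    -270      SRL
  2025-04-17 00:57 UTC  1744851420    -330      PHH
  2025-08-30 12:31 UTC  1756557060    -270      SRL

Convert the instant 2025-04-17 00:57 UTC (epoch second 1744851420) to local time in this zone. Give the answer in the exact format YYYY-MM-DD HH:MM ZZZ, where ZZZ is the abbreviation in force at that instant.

Query: 2025-04-17 00:57 UTC
Rule 3/4 (PHH, -05:30): 2025-04-17 00:57 UTC ≤ query < 2025-08-30 12:31 UTC
0·60 + 57 - 330 = -273 min
-273 = -1·1440 + 1167; 1167 = 19·60 + 27 → 19:27, 2025-04-17 - 1 day = 2025-04-16
→ 2025-04-16 19:27 PHH

2025-04-16 19:27 PHH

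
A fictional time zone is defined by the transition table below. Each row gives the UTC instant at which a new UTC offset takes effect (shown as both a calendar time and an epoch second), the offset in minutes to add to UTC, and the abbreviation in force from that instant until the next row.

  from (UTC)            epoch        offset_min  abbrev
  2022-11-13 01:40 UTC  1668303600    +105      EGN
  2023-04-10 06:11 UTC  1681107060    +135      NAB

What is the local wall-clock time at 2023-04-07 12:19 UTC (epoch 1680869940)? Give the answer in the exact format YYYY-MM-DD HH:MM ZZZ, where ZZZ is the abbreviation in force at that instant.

2023-04-07 14:04 EGN

Query: 2023-04-07 12:19 UTC
Rule 1/2 (EGN, +01:45): 2022-11-13 01:40 UTC ≤ query < 2023-04-10 06:11 UTC
12·60 + 19 + 105 = 844 min
844 = 0·1440 + 844; 844 = 14·60 + 4 → 14:04, same day
→ 2023-04-07 14:04 EGN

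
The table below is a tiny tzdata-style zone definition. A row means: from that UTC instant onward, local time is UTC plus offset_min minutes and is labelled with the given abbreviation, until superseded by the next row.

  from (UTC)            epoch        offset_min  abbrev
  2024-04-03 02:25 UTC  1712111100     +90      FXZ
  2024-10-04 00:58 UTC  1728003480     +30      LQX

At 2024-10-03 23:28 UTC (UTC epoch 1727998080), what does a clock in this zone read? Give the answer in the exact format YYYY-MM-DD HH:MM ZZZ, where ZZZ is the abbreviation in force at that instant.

Query: 2024-10-03 23:28 UTC
Rule 1/2 (FXZ, +01:30): 2024-04-03 02:25 UTC ≤ query < 2024-10-04 00:58 UTC
23·60 + 28 + 90 = 1498 min
1498 = 1·1440 + 58; 58 = 0·60 + 58 → 00:58, 2024-10-03 + 1 day = 2024-10-04
→ 2024-10-04 00:58 FXZ

2024-10-04 00:58 FXZ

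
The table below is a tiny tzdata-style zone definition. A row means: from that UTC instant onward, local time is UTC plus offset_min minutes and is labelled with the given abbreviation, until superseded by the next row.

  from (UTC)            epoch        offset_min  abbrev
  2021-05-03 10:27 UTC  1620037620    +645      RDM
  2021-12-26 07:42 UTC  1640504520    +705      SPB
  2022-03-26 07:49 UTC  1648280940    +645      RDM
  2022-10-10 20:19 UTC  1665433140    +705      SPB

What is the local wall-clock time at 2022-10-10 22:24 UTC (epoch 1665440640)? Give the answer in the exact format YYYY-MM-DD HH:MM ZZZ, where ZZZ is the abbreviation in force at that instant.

2022-10-11 10:09 SPB

Query: 2022-10-10 22:24 UTC
Rule 4/4 (SPB, +11:45): 2022-10-10 20:19 UTC ≤ query < +∞
22·60 + 24 + 705 = 2049 min
2049 = 1·1440 + 609; 609 = 10·60 + 9 → 10:09, 2022-10-10 + 1 day = 2022-10-11
→ 2022-10-11 10:09 SPB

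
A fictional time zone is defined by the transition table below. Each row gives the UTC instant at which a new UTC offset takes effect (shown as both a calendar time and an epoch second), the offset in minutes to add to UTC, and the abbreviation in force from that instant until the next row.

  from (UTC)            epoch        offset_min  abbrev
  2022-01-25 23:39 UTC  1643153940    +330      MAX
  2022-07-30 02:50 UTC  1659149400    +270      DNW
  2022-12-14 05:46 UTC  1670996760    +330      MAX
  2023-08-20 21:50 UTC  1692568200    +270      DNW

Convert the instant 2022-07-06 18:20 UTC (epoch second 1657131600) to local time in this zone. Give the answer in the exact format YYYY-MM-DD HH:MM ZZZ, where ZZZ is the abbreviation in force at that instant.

2022-07-06 23:50 MAX

Query: 2022-07-06 18:20 UTC
Rule 1/4 (MAX, +05:30): 2022-01-25 23:39 UTC ≤ query < 2022-07-30 02:50 UTC
18·60 + 20 + 330 = 1430 min
1430 = 0·1440 + 1430; 1430 = 23·60 + 50 → 23:50, same day
→ 2022-07-06 23:50 MAX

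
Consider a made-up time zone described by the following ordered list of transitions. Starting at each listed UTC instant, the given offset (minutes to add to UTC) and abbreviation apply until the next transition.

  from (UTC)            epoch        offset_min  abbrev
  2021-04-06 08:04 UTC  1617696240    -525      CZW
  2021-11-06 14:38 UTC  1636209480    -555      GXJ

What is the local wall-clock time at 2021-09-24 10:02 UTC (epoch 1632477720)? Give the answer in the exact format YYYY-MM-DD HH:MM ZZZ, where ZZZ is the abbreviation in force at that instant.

2021-09-24 01:17 CZW

Query: 2021-09-24 10:02 UTC
Rule 1/2 (CZW, -08:45): 2021-04-06 08:04 UTC ≤ query < 2021-11-06 14:38 UTC
10·60 + 2 - 525 = 77 min
77 = 0·1440 + 77; 77 = 1·60 + 17 → 01:17, same day
→ 2021-09-24 01:17 CZW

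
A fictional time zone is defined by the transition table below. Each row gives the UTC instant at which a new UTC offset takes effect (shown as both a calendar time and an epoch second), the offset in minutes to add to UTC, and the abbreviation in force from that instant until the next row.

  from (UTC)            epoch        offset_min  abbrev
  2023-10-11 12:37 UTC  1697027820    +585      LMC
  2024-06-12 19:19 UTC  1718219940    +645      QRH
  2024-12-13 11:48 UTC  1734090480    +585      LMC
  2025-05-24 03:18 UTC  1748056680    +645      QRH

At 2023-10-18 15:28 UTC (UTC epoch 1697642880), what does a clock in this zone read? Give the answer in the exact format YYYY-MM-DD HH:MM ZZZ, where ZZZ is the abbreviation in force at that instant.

2023-10-19 01:13 LMC

Query: 2023-10-18 15:28 UTC
Rule 1/4 (LMC, +09:45): 2023-10-11 12:37 UTC ≤ query < 2024-06-12 19:19 UTC
15·60 + 28 + 585 = 1513 min
1513 = 1·1440 + 73; 73 = 1·60 + 13 → 01:13, 2023-10-18 + 1 day = 2023-10-19
→ 2023-10-19 01:13 LMC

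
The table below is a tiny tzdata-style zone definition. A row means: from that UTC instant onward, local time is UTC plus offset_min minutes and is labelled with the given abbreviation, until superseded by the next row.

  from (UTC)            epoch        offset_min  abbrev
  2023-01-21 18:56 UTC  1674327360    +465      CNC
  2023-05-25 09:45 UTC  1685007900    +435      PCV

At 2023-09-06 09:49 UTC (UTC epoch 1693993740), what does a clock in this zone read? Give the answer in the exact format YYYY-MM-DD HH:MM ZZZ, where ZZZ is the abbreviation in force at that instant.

2023-09-06 17:04 PCV

Query: 2023-09-06 09:49 UTC
Rule 2/2 (PCV, +07:15): 2023-05-25 09:45 UTC ≤ query < +∞
9·60 + 49 + 435 = 1024 min
1024 = 0·1440 + 1024; 1024 = 17·60 + 4 → 17:04, same day
→ 2023-09-06 17:04 PCV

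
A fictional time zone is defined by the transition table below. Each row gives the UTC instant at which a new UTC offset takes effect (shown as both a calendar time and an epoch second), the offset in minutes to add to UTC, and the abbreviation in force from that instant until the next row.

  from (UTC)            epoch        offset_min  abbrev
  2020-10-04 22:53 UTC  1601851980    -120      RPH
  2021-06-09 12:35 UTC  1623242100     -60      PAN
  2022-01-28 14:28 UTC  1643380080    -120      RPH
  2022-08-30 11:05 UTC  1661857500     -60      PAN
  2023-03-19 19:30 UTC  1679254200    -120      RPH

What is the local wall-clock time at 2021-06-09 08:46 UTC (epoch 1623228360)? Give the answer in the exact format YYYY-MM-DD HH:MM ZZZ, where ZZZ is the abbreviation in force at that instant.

2021-06-09 06:46 RPH

Query: 2021-06-09 08:46 UTC
Rule 1/5 (RPH, -02:00): 2020-10-04 22:53 UTC ≤ query < 2021-06-09 12:35 UTC
8·60 + 46 - 120 = 406 min
406 = 0·1440 + 406; 406 = 6·60 + 46 → 06:46, same day
→ 2021-06-09 06:46 RPH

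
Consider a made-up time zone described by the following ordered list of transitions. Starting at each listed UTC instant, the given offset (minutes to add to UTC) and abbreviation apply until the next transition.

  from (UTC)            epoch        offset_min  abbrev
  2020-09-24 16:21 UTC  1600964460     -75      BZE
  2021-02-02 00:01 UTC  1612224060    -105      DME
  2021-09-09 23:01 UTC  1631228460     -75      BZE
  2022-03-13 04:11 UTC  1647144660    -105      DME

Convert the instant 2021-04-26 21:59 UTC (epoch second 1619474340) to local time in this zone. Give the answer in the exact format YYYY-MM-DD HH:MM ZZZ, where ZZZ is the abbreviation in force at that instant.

2021-04-26 20:14 DME

Query: 2021-04-26 21:59 UTC
Rule 2/4 (DME, -01:45): 2021-02-02 00:01 UTC ≤ query < 2021-09-09 23:01 UTC
21·60 + 59 - 105 = 1214 min
1214 = 0·1440 + 1214; 1214 = 20·60 + 14 → 20:14, same day
→ 2021-04-26 20:14 DME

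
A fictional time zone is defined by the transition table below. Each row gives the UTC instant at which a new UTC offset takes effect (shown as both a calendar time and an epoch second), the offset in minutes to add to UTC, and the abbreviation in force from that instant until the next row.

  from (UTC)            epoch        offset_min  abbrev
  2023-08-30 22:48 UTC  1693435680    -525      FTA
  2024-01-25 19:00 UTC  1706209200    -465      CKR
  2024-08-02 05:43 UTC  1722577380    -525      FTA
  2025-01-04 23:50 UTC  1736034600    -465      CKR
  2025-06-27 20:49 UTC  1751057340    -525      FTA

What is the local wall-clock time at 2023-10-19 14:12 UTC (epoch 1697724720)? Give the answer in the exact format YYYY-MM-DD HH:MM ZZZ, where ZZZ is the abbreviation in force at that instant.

Query: 2023-10-19 14:12 UTC
Rule 1/5 (FTA, -08:45): 2023-08-30 22:48 UTC ≤ query < 2024-01-25 19:00 UTC
14·60 + 12 - 525 = 327 min
327 = 0·1440 + 327; 327 = 5·60 + 27 → 05:27, same day
→ 2023-10-19 05:27 FTA

2023-10-19 05:27 FTA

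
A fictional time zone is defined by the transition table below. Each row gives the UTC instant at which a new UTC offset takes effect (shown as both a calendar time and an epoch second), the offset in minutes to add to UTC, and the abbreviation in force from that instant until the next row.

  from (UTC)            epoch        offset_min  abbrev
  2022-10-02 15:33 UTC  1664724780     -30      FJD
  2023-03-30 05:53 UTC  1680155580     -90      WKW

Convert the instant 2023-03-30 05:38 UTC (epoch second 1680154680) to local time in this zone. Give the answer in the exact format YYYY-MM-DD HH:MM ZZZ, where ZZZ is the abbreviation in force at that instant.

Query: 2023-03-30 05:38 UTC
Rule 1/2 (FJD, -00:30): 2022-10-02 15:33 UTC ≤ query < 2023-03-30 05:53 UTC
5·60 + 38 - 30 = 308 min
308 = 0·1440 + 308; 308 = 5·60 + 8 → 05:08, same day
→ 2023-03-30 05:08 FJD

2023-03-30 05:08 FJD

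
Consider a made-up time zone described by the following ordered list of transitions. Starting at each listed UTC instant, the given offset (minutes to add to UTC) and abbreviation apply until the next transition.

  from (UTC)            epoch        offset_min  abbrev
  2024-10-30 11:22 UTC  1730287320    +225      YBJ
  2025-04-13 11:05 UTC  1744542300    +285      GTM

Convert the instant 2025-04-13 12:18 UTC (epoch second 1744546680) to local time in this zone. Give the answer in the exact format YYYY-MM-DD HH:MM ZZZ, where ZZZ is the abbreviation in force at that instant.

Query: 2025-04-13 12:18 UTC
Rule 2/2 (GTM, +04:45): 2025-04-13 11:05 UTC ≤ query < +∞
12·60 + 18 + 285 = 1023 min
1023 = 0·1440 + 1023; 1023 = 17·60 + 3 → 17:03, same day
→ 2025-04-13 17:03 GTM

2025-04-13 17:03 GTM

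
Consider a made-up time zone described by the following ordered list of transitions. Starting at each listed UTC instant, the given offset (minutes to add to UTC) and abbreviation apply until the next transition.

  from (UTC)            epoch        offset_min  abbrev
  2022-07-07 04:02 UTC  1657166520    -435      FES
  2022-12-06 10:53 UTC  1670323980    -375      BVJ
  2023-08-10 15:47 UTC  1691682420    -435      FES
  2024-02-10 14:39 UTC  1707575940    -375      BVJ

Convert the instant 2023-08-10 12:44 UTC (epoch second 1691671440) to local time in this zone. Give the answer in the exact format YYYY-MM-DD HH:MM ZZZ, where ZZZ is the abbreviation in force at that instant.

Query: 2023-08-10 12:44 UTC
Rule 2/4 (BVJ, -06:15): 2022-12-06 10:53 UTC ≤ query < 2023-08-10 15:47 UTC
12·60 + 44 - 375 = 389 min
389 = 0·1440 + 389; 389 = 6·60 + 29 → 06:29, same day
→ 2023-08-10 06:29 BVJ

2023-08-10 06:29 BVJ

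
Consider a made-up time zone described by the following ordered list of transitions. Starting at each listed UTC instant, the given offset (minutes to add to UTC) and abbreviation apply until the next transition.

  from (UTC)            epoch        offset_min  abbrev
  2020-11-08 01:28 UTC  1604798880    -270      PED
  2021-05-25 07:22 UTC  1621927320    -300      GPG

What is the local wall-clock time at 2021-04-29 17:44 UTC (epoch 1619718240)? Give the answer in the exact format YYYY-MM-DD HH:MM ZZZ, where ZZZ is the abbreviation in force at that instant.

2021-04-29 13:14 PED

Query: 2021-04-29 17:44 UTC
Rule 1/2 (PED, -04:30): 2020-11-08 01:28 UTC ≤ query < 2021-05-25 07:22 UTC
17·60 + 44 - 270 = 794 min
794 = 0·1440 + 794; 794 = 13·60 + 14 → 13:14, same day
→ 2021-04-29 13:14 PED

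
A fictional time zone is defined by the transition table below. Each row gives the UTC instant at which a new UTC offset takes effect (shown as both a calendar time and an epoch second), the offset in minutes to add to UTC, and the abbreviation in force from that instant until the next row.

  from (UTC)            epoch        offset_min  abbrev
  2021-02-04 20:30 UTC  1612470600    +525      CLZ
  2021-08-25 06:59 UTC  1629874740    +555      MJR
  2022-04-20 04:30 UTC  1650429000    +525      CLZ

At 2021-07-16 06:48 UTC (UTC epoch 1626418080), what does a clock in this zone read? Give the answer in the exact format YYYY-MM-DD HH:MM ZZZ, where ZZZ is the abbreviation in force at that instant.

Query: 2021-07-16 06:48 UTC
Rule 1/3 (CLZ, +08:45): 2021-02-04 20:30 UTC ≤ query < 2021-08-25 06:59 UTC
6·60 + 48 + 525 = 933 min
933 = 0·1440 + 933; 933 = 15·60 + 33 → 15:33, same day
→ 2021-07-16 15:33 CLZ

2021-07-16 15:33 CLZ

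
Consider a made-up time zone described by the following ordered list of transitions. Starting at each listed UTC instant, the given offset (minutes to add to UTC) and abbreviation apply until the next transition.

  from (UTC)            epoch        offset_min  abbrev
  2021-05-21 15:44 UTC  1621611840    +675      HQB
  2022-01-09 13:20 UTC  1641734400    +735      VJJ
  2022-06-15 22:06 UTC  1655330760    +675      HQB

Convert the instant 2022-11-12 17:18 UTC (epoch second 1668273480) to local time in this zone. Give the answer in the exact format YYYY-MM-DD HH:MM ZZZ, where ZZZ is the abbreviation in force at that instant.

2022-11-13 04:33 HQB

Query: 2022-11-12 17:18 UTC
Rule 3/3 (HQB, +11:15): 2022-06-15 22:06 UTC ≤ query < +∞
17·60 + 18 + 675 = 1713 min
1713 = 1·1440 + 273; 273 = 4·60 + 33 → 04:33, 2022-11-12 + 1 day = 2022-11-13
→ 2022-11-13 04:33 HQB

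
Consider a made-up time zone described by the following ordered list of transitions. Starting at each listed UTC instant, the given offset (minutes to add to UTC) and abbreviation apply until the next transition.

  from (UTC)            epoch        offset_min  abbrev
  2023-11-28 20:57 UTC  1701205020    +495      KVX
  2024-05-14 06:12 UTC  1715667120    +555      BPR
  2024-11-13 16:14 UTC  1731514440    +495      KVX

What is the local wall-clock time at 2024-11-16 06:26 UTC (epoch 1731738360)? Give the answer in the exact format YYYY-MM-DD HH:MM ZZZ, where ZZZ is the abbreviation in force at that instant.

2024-11-16 14:41 KVX

Query: 2024-11-16 06:26 UTC
Rule 3/3 (KVX, +08:15): 2024-11-13 16:14 UTC ≤ query < +∞
6·60 + 26 + 495 = 881 min
881 = 0·1440 + 881; 881 = 14·60 + 41 → 14:41, same day
→ 2024-11-16 14:41 KVX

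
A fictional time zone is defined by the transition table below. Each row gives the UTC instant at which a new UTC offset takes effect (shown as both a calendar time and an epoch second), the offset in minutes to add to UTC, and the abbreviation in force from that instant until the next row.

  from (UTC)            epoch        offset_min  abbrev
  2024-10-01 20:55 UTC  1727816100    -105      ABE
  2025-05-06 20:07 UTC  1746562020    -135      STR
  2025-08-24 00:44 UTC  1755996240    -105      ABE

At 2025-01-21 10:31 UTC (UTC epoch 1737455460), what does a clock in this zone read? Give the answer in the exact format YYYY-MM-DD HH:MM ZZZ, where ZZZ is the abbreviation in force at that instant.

Query: 2025-01-21 10:31 UTC
Rule 1/3 (ABE, -01:45): 2024-10-01 20:55 UTC ≤ query < 2025-05-06 20:07 UTC
10·60 + 31 - 105 = 526 min
526 = 0·1440 + 526; 526 = 8·60 + 46 → 08:46, same day
→ 2025-01-21 08:46 ABE

2025-01-21 08:46 ABE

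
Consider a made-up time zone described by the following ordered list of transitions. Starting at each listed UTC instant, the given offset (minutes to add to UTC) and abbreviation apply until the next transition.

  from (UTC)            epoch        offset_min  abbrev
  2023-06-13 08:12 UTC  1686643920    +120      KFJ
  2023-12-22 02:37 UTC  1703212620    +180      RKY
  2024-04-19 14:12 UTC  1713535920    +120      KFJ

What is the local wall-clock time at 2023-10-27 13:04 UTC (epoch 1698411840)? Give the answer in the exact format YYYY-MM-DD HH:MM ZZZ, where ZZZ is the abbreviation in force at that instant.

2023-10-27 15:04 KFJ

Query: 2023-10-27 13:04 UTC
Rule 1/3 (KFJ, +02:00): 2023-06-13 08:12 UTC ≤ query < 2023-12-22 02:37 UTC
13·60 + 4 + 120 = 904 min
904 = 0·1440 + 904; 904 = 15·60 + 4 → 15:04, same day
→ 2023-10-27 15:04 KFJ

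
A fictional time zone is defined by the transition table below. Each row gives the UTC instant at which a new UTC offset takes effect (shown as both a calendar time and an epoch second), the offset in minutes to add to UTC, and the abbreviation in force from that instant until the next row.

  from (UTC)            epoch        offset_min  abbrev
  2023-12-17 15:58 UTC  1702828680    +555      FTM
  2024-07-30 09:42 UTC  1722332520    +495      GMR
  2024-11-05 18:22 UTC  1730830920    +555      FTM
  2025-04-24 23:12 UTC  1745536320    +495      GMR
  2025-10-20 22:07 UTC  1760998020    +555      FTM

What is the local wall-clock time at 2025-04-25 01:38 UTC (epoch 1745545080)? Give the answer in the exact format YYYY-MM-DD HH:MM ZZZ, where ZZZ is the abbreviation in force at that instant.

2025-04-25 09:53 GMR

Query: 2025-04-25 01:38 UTC
Rule 4/5 (GMR, +08:15): 2025-04-24 23:12 UTC ≤ query < 2025-10-20 22:07 UTC
1·60 + 38 + 495 = 593 min
593 = 0·1440 + 593; 593 = 9·60 + 53 → 09:53, same day
→ 2025-04-25 09:53 GMR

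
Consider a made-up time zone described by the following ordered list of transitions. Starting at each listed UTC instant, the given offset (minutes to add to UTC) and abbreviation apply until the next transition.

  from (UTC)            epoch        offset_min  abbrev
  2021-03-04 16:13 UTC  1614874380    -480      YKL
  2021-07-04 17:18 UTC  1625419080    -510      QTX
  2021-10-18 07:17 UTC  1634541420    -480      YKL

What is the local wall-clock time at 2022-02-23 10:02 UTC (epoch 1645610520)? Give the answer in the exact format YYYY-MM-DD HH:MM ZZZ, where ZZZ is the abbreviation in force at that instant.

Query: 2022-02-23 10:02 UTC
Rule 3/3 (YKL, -08:00): 2021-10-18 07:17 UTC ≤ query < +∞
10·60 + 2 - 480 = 122 min
122 = 0·1440 + 122; 122 = 2·60 + 2 → 02:02, same day
→ 2022-02-23 02:02 YKL

2022-02-23 02:02 YKL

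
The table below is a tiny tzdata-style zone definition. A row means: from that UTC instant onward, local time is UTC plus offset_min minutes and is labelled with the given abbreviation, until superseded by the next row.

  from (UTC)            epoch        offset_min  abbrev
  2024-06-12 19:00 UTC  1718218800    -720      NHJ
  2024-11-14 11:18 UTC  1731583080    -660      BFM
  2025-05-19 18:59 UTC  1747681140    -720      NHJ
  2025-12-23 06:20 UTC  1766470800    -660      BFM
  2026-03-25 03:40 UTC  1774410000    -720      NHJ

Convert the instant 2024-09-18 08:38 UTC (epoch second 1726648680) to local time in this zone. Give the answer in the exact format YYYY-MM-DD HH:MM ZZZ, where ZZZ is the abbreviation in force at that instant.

2024-09-17 20:38 NHJ

Query: 2024-09-18 08:38 UTC
Rule 1/5 (NHJ, -12:00): 2024-06-12 19:00 UTC ≤ query < 2024-11-14 11:18 UTC
8·60 + 38 - 720 = -202 min
-202 = -1·1440 + 1238; 1238 = 20·60 + 38 → 20:38, 2024-09-18 - 1 day = 2024-09-17
→ 2024-09-17 20:38 NHJ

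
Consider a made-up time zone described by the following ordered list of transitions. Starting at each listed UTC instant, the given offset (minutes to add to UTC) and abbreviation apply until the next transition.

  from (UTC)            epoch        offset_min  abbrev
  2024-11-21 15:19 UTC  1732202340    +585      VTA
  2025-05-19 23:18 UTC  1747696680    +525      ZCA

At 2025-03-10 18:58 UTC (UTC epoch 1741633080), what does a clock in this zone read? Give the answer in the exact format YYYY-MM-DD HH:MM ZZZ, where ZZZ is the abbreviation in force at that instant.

Query: 2025-03-10 18:58 UTC
Rule 1/2 (VTA, +09:45): 2024-11-21 15:19 UTC ≤ query < 2025-05-19 23:18 UTC
18·60 + 58 + 585 = 1723 min
1723 = 1·1440 + 283; 283 = 4·60 + 43 → 04:43, 2025-03-10 + 1 day = 2025-03-11
→ 2025-03-11 04:43 VTA

2025-03-11 04:43 VTA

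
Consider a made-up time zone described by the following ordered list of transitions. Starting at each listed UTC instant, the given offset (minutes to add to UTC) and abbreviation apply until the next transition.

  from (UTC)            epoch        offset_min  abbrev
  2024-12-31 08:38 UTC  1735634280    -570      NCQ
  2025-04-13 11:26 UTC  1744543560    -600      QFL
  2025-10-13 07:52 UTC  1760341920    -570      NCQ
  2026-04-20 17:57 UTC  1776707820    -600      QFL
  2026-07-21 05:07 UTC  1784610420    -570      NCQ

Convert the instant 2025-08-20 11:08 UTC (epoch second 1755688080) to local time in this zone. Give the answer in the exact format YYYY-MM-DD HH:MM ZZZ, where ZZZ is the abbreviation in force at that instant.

2025-08-20 01:08 QFL

Query: 2025-08-20 11:08 UTC
Rule 2/5 (QFL, -10:00): 2025-04-13 11:26 UTC ≤ query < 2025-10-13 07:52 UTC
11·60 + 8 - 600 = 68 min
68 = 0·1440 + 68; 68 = 1·60 + 8 → 01:08, same day
→ 2025-08-20 01:08 QFL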